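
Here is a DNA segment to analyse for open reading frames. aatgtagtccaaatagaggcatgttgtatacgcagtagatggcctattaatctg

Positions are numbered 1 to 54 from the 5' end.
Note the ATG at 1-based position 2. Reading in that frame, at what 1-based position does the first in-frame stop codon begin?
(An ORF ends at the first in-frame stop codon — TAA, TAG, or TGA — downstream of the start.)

Codons from position 2: ATG (2–4), TAG (5–7).
TAG is a stop codon; it begins at position 5.

5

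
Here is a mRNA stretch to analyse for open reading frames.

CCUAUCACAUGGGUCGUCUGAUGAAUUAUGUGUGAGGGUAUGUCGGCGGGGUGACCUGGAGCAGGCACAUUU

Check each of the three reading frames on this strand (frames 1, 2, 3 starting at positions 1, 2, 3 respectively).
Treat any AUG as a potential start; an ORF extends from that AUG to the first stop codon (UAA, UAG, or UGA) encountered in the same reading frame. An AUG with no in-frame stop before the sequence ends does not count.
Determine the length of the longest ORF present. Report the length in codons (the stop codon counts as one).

9

Frame 1: CCU AUC ACA UGG GUC GUC UGA UGA AUU AUG UGU GAG GGU AUG UCG GCG GGG UGA CCU GGA GCA GGC ACA UUU — AUG at 28, stop UGA at 52 → 27 nt; AUG at 40, stop UGA at 52 → 15 nt.
Frame 2: CUA UCA CAU GGG UCG UCU GAU GAA UUA UGU GUG AGG GUA UGU CGG CGG GGU GAC CUG GAG CAG GCA CAU — no AUG→stop ORF.
Frame 3: UAU CAC AUG GGU CGU CUG AUG AAU UAU GUG UGA GGG UAU GUC GGC GGG GUG ACC UGG AGC AGG CAC AUU — AUG at 9, stop UGA at 33 → 27 nt; AUG at 21, stop UGA at 33 → 15 nt.
Longest: frame 1, positions 28–54, 27 nt = 9 codons = 8 aa. → 9 codons.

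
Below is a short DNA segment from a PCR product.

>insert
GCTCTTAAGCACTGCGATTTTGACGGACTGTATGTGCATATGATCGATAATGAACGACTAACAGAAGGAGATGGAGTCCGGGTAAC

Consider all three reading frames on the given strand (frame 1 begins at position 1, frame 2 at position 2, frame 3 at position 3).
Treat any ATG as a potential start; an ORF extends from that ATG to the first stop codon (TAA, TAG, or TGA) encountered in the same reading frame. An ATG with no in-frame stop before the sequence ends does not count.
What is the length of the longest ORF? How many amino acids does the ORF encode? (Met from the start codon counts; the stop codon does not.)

4

Frame 1: GCT CTT AAG CAC TGC GAT TTT GAC GGA CTG TAT GTG CAT ATG ATC GAT AAT GAA CGA CTA ACA GAA GGA GAT GGA GTC CGG GTA — no ATG→stop ORF.
Frame 2: CTC TTA AGC ACT GCG ATT TTG ACG GAC TGT ATG TGC ATA TGA TCG ATA ATG AAC GAC TAA CAG AAG GAG ATG GAG TCC GGG TAA — ATG at 32, stop TGA at 41 → 12 nt; ATG at 50, stop TAA at 59 → 12 nt; ATG at 71, stop TAA at 83 → 15 nt.
Frame 3: TCT TAA GCA CTG CGA TTT TGA CGG ACT GTA TGT GCA TAT GAT CGA TAA TGA ACG ACT AAC AGA AGG AGA TGG AGT CCG GGT AAC — no ATG→stop ORF.
Longest: frame 2, positions 71–85, 15 nt = 5 codons = 4 aa. → 4 amino acids.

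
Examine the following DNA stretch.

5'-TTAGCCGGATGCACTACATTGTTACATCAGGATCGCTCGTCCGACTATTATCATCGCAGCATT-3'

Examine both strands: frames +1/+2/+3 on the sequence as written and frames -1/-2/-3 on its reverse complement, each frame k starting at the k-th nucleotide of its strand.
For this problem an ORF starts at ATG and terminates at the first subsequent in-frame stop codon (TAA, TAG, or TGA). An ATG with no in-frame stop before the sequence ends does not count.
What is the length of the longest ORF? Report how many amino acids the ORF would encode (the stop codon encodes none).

Reverse complement (5'→3'): AATGCTGCGATGATAATAGTCGGACGAGCGATCCTGATGTAACAATGTAGTGCATCCGGCTAA
Frame +1: TTA GCC GGA TGC ACT ACA TTG TTA CAT CAG GAT CGC TCG TCC GAC TAT TAT CAT CGC AGC ATT — no ATG→stop ORF.
Frame +2: TAG CCG GAT GCA CTA CAT TGT TAC ATC AGG ATC GCT CGT CCG ACT ATT ATC ATC GCA GCA — no ATG→stop ORF.
Frame +3: AGC CGG ATG CAC TAC ATT GTT ACA TCA GGA TCG CTC GTC CGA CTA TTA TCA TCG CAG CAT — no ATG→stop ORF.
Frame -1: AAT GCT GCG ATG ATA ATA GTC GGA CGA GCG ATC CTG ATG TAA CAA TGT AGT GCA TCC GGC TAA — ATG at 10, stop TAA at 40 → 33 nt; ATG at 37, stop TAA at 40 → 6 nt.
Frame -2: ATG CTG CGA TGA TAA TAG TCG GAC GAG CGA TCC TGA TGT AAC AAT GTA GTG CAT CCG GCT — ATG at 2, stop TGA at 11 → 12 nt.
Frame -3: TGC TGC GAT GAT AAT AGT CGG ACG AGC GAT CCT GAT GTA ACA ATG TAG TGC ATC CGG CTA — ATG at 45, stop TAG at 48 → 6 nt.
Longest: frame -1, positions 10–42, 33 nt = 11 codons = 10 aa. → 10 amino acids.

10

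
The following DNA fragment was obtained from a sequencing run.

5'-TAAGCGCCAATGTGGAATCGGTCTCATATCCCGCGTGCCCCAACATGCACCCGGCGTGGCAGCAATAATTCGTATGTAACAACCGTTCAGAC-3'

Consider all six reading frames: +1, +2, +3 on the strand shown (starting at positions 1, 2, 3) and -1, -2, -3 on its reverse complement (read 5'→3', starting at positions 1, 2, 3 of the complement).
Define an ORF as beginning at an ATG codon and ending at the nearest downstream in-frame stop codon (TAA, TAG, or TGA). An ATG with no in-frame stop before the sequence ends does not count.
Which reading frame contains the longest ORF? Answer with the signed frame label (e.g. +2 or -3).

Reverse complement (5'→3'): GTCTGAACGGTTGTTACATACGAATTATTGCTGCCACGCCGGGTGCATGTTGGGGCACGCGGGATATGAGACCGATTCCACATTGGCGCTTA
Frame +1: TAA GCG CCA ATG TGG AAT CGG TCT CAT ATC CCG CGT GCC CCA ACA TGC ACC CGG CGT GGC AGC AAT AAT TCG TAT GTA ACA ACC GTT CAG — no ATG→stop ORF.
Frame +2: AAG CGC CAA TGT GGA ATC GGT CTC ATA TCC CGC GTG CCC CAA CAT GCA CCC GGC GTG GCA GCA ATA ATT CGT ATG TAA CAA CCG TTC AGA — ATG at 74, stop TAA at 77 → 6 nt.
Frame +3: AGC GCC AAT GTG GAA TCG GTC TCA TAT CCC GCG TGC CCC AAC ATG CAC CCG GCG TGG CAG CAA TAA TTC GTA TGT AAC AAC CGT TCA GAC — ATG at 45, stop TAA at 66 → 24 nt.
Frame -1: GTC TGA ACG GTT GTT ACA TAC GAA TTA TTG CTG CCA CGC CGG GTG CAT GTT GGG GCA CGC GGG ATA TGA GAC CGA TTC CAC ATT GGC GCT — no ATG→stop ORF.
Frame -2: TCT GAA CGG TTG TTA CAT ACG AAT TAT TGC TGC CAC GCC GGG TGC ATG TTG GGG CAC GCG GGA TAT GAG ACC GAT TCC ACA TTG GCG CTT — no ATG→stop ORF.
Frame -3: CTG AAC GGT TGT TAC ATA CGA ATT ATT GCT GCC ACG CCG GGT GCA TGT TGG GGC ACG CGG GAT ATG AGA CCG ATT CCA CAT TGG CGC TTA — no ATG→stop ORF.
Longest ORF is 24 nt in frame +3 (positions 45–68).

+3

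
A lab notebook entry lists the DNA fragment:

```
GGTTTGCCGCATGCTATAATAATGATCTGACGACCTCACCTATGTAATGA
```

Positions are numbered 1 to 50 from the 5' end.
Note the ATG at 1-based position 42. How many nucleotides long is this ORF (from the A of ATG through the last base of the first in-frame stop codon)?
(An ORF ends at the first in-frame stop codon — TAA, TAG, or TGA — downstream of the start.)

6

Codons from position 42: ATG (42–44), TAA (45–47).
TAA is the first in-frame stop; ORF spans 42–47, 6 nucleotides.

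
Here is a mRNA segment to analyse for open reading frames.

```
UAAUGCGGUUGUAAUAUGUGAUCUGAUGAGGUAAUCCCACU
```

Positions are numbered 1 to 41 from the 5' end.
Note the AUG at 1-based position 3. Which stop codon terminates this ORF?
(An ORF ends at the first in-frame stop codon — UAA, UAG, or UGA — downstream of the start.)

Codons from position 3: AUG (3–5), CGG (6–8), UUG (9–11), UAA (12–14).
The first in-frame stop codon is UAA.

UAA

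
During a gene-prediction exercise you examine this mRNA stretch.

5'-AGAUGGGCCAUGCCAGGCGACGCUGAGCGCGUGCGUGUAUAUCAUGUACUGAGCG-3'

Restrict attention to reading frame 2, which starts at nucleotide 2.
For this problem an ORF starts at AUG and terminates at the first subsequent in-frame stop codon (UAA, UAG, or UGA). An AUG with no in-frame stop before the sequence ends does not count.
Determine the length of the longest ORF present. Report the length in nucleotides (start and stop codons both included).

Frame 2: GAU GGG CCA UGC CAG GCG ACG CUG AGC GCG UGC GUG UAU AUC AUG UAC UGA GCG — AUG at 44, stop UGA at 50 → 9 nt.
Longest: frame 2, positions 44–52, 9 nt = 3 codons = 2 aa. → 9 nucleotides.

9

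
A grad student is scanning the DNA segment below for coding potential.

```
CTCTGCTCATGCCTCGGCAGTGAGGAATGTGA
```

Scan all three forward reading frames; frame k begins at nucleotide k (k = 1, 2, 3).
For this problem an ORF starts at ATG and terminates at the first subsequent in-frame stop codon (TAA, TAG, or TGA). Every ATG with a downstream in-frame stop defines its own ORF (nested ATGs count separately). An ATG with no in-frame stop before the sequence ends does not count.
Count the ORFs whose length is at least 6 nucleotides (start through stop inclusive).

Frame 1: CTC TGC TCA TGC CTC GGC AGT GAG GAA TGT — no ATG→stop ORF.
Frame 2: TCT GCT CAT GCC TCG GCA GTG AGG AAT GTG — no ATG→stop ORF.
Frame 3: CTG CTC ATG CCT CGG CAG TGA GGA ATG TGA — ATG at 9, stop TGA at 21 → 15 nt; ATG at 27, stop TGA at 30 → 6 nt.
ORFs ≥ 6 nucleotides: frame 3 9–23 (15 nucleotides), frame 3 27–32 (6 nucleotides). Count = 2.

2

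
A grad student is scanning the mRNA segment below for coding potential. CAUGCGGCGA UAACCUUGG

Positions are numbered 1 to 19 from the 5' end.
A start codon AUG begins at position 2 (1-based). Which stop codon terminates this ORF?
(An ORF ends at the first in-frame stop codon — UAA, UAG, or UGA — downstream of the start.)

UAA

Codons from position 2: AUG (2–4), CGG (5–7), CGA (8–10), UAA (11–13).
The first in-frame stop codon is UAA.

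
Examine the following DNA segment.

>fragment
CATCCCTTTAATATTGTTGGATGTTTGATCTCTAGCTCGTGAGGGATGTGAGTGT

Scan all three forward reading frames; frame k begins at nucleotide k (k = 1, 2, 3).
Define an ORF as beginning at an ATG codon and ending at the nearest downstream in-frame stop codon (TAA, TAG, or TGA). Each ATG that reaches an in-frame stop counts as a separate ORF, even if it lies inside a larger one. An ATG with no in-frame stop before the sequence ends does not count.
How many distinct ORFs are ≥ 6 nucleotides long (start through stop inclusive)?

2

Frame 1: CAT CCC TTT AAT ATT GTT GGA TGT TTG ATC TCT AGC TCG TGA GGG ATG TGA GTG — ATG at 46, stop TGA at 49 → 6 nt.
Frame 2: ATC CCT TTA ATA TTG TTG GAT GTT TGA TCT CTA GCT CGT GAG GGA TGT GAG TGT — no ATG→stop ORF.
Frame 3: TCC CTT TAA TAT TGT TGG ATG TTT GAT CTC TAG CTC GTG AGG GAT GTG AGT — ATG at 21, stop TAG at 33 → 15 nt.
ORFs ≥ 6 nucleotides: frame 1 46–51 (6 nucleotides), frame 3 21–35 (15 nucleotides). Count = 2.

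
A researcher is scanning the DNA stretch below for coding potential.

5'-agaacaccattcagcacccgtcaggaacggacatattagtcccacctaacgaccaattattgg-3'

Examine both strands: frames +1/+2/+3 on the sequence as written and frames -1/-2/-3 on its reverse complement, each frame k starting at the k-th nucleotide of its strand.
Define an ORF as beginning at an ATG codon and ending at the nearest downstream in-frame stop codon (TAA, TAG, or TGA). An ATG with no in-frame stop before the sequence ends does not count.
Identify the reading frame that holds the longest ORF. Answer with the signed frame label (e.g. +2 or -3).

-3

Reverse complement (5'→3'): CCAATAATTGGTCGTTAGGTGGGACTAATATGTCCGTTCCTGACGGGTGCTGAATGGTGTTCT
Frame +1: AGA ACA CCA TTC AGC ACC CGT CAG GAA CGG ACA TAT TAG TCC CAC CTA ACG ACC AAT TAT TGG — no ATG→stop ORF.
Frame +2: GAA CAC CAT TCA GCA CCC GTC AGG AAC GGA CAT ATT AGT CCC ACC TAA CGA CCA ATT ATT — no ATG→stop ORF.
Frame +3: AAC ACC ATT CAG CAC CCG TCA GGA ACG GAC ATA TTA GTC CCA CCT AAC GAC CAA TTA TTG — no ATG→stop ORF.
Frame -1: CCA ATA ATT GGT CGT TAG GTG GGA CTA ATA TGT CCG TTC CTG ACG GGT GCT GAA TGG TGT TCT — no ATG→stop ORF.
Frame -2: CAA TAA TTG GTC GTT AGG TGG GAC TAA TAT GTC CGT TCC TGA CGG GTG CTG AAT GGT GTT — no ATG→stop ORF.
Frame -3: AAT AAT TGG TCG TTA GGT GGG ACT AAT ATG TCC GTT CCT GAC GGG TGC TGA ATG GTG TTC — ATG at 30, stop TGA at 51 → 24 nt.
Longest ORF is 24 nt in frame -3 (positions 30–53).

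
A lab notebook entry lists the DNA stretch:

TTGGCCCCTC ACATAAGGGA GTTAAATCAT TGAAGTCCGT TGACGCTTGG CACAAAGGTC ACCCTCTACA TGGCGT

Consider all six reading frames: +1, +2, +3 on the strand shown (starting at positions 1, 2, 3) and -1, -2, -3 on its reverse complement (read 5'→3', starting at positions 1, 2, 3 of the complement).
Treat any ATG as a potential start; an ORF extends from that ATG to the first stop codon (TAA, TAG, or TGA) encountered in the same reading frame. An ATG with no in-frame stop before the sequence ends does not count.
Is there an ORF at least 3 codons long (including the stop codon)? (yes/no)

yes

Reverse complement (5'→3'): ACGCCATGTAGAGGGTGACCTTTGTGCCAAGCGTCAACGGACTTCAATGATTTAACTCCCTTATGTGAGGGGCCAA
Frame +1: TTG GCC CCT CAC ATA AGG GAG TTA AAT CAT TGA AGT CCG TTG ACG CTT GGC ACA AAG GTC ACC CTC TAC ATG GCG — no ATG→stop ORF.
Frame +2: TGG CCC CTC ACA TAA GGG AGT TAA ATC ATT GAA GTC CGT TGA CGC TTG GCA CAA AGG TCA CCC TCT ACA TGG CGT — no ATG→stop ORF.
Frame +3: GGC CCC TCA CAT AAG GGA GTT AAA TCA TTG AAG TCC GTT GAC GCT TGG CAC AAA GGT CAC CCT CTA CAT GGC — no ATG→stop ORF.
Frame -1: ACG CCA TGT AGA GGG TGA CCT TTG TGC CAA GCG TCA ACG GAC TTC AAT GAT TTA ACT CCC TTA TGT GAG GGG CCA — no ATG→stop ORF.
Frame -2: CGC CAT GTA GAG GGT GAC CTT TGT GCC AAG CGT CAA CGG ACT TCA ATG ATT TAA CTC CCT TAT GTG AGG GGC CAA — ATG at 47, stop TAA at 53 → 9 nt.
Frame -3: GCC ATG TAG AGG GTG ACC TTT GTG CCA AGC GTC AAC GGA CTT CAA TGA TTT AAC TCC CTT ATG TGA GGG GCC — ATG at 6, stop TAG at 9 → 6 nt; ATG at 63, stop TGA at 66 → 6 nt.
Frame -2 has an ORF of 3 codons (positions 47–55) ≥ 3, so yes.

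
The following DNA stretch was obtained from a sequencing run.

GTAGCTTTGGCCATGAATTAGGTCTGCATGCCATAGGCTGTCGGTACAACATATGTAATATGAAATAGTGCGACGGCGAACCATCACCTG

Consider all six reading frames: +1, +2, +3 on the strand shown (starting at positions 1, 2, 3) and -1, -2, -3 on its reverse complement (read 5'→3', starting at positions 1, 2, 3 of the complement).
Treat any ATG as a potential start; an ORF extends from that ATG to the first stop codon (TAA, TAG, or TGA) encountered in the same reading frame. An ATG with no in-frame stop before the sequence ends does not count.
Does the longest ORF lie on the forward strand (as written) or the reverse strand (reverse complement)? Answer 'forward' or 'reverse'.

Reverse complement (5'→3'): CAGGTGATGGTTCGCCGTCGCACTATTTCATATTACATATGTTGTACCGACAGCCTATGGCATGCAGACCTAATTCATGGCCAAAGCTAC
Frame +1: GTA GCT TTG GCC ATG AAT TAG GTC TGC ATG CCA TAG GCT GTC GGT ACA ACA TAT GTA ATA TGA AAT AGT GCG ACG GCG AAC CAT CAC CTG — ATG at 13, stop TAG at 19 → 9 nt; ATG at 28, stop TAG at 34 → 9 nt.
Frame +2: TAG CTT TGG CCA TGA ATT AGG TCT GCA TGC CAT AGG CTG TCG GTA CAA CAT ATG TAA TAT GAA ATA GTG CGA CGG CGA ACC ATC ACC — ATG at 53, stop TAA at 56 → 6 nt.
Frame +3: AGC TTT GGC CAT GAA TTA GGT CTG CAT GCC ATA GGC TGT CGG TAC AAC ATA TGT AAT ATG AAA TAG TGC GAC GGC GAA CCA TCA CCT — ATG at 60, stop TAG at 66 → 9 nt.
Frame -1: CAG GTG ATG GTT CGC CGT CGC ACT ATT TCA TAT TAC ATA TGT TGT ACC GAC AGC CTA TGG CAT GCA GAC CTA ATT CAT GGC CAA AGC TAC — no ATG→stop ORF.
Frame -2: AGG TGA TGG TTC GCC GTC GCA CTA TTT CAT ATT ACA TAT GTT GTA CCG ACA GCC TAT GGC ATG CAG ACC TAA TTC ATG GCC AAA GCT — ATG at 62, stop TAA at 71 → 12 nt.
Frame -3: GGT GAT GGT TCG CCG TCG CAC TAT TTC ATA TTA CAT ATG TTG TAC CGA CAG CCT ATG GCA TGC AGA CCT AAT TCA TGG CCA AAG CTA — no ATG→stop ORF.
Forward-strand max 9 nt; reverse-strand max 12 nt. The reverse strand has the longer ORF.

reverse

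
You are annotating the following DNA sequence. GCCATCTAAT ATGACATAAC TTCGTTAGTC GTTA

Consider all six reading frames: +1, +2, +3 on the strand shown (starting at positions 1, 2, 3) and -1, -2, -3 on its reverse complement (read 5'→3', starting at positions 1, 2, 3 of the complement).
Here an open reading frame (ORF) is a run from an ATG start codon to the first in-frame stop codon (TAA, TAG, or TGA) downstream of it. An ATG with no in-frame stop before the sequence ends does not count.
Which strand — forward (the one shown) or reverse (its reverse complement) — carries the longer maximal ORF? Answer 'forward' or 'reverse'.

reverse

Reverse complement (5'→3'): TAACGACTAACGAAGTTATGTCATATTAGATGGC
Frame +1: GCC ATC TAA TAT GAC ATA ACT TCG TTA GTC GTT — no ATG→stop ORF.
Frame +2: CCA TCT AAT ATG ACA TAA CTT CGT TAG TCG TTA — ATG at 11, stop TAA at 17 → 9 nt.
Frame +3: CAT CTA ATA TGA CAT AAC TTC GTT AGT CGT — no ATG→stop ORF.
Frame -1: TAA CGA CTA ACG AAG TTA TGT CAT ATT AGA TGG — no ATG→stop ORF.
Frame -2: AAC GAC TAA CGA AGT TAT GTC ATA TTA GAT GGC — no ATG→stop ORF.
Frame -3: ACG ACT AAC GAA GTT ATG TCA TAT TAG ATG — ATG at 18, stop TAG at 27 → 12 nt.
Forward-strand max 9 nt; reverse-strand max 12 nt. The reverse strand has the longer ORF.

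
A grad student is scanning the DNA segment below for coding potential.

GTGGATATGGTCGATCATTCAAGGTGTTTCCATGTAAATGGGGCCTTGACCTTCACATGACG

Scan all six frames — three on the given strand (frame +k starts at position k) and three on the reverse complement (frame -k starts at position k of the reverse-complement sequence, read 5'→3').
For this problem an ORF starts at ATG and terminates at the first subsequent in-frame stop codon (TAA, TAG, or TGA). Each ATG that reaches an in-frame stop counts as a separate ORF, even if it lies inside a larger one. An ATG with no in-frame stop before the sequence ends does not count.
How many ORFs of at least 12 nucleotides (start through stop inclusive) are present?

Reverse complement (5'→3'): CGTCATGTGAAGGTCAAGGCCCCATTTACATGGAAACACCTTGAATGATCGACCATATCCAC
Frame +1: GTG GAT ATG GTC GAT CAT TCA AGG TGT TTC CAT GTA AAT GGG GCC TTG ACC TTC ACA TGA — ATG at 7, stop TGA at 58 → 54 nt.
Frame +2: TGG ATA TGG TCG ATC ATT CAA GGT GTT TCC ATG TAA ATG GGG CCT TGA CCT TCA CAT GAC — ATG at 32, stop TAA at 35 → 6 nt; ATG at 38, stop TGA at 47 → 12 nt.
Frame +3: GGA TAT GGT CGA TCA TTC AAG GTG TTT CCA TGT AAA TGG GGC CTT GAC CTT CAC ATG ACG — no ATG→stop ORF.
Frame -1: CGT CAT GTG AAG GTC AAG GCC CCA TTT ACA TGG AAA CAC CTT GAA TGA TCG ACC ATA TCC — no ATG→stop ORF.
Frame -2: GTC ATG TGA AGG TCA AGG CCC CAT TTA CAT GGA AAC ACC TTG AAT GAT CGA CCA TAT CCA — ATG at 5, stop TGA at 8 → 6 nt.
Frame -3: TCA TGT GAA GGT CAA GGC CCC ATT TAC ATG GAA ACA CCT TGA ATG ATC GAC CAT ATC CAC — ATG at 30, stop TGA at 42 → 15 nt.
ORFs ≥ 12 nucleotides: frame +1 7–60 (54 nucleotides), frame +2 38–49 (12 nucleotides), frame -3 30–44 (15 nucleotides). Count = 3.

3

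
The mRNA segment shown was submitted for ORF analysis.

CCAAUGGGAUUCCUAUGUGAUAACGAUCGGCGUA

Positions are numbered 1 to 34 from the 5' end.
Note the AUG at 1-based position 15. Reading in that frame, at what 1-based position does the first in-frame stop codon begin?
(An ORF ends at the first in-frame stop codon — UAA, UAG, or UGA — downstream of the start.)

18

Codons from position 15: AUG (15–17), UGA (18–20).
UGA is a stop codon; it begins at position 18.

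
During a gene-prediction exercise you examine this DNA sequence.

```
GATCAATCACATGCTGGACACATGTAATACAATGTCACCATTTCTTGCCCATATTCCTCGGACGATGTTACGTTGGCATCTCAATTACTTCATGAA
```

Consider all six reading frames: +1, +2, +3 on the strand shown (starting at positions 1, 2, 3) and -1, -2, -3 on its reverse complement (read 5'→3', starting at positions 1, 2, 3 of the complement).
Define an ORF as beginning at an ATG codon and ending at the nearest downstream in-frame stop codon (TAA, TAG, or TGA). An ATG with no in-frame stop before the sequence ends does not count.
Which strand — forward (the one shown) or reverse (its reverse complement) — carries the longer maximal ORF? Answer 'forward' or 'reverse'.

reverse

Reverse complement (5'→3'): TTCATGAAGTAATTGAGATGCCAACGTAACATCGTCCGAGGAATATGGGCAAGAAATGGTGACATTGTATTACATGTGTCCAGCATGTGATTGATC
Frame +1: GAT CAA TCA CAT GCT GGA CAC ATG TAA TAC AAT GTC ACC ATT TCT TGC CCA TAT TCC TCG GAC GAT GTT ACG TTG GCA TCT CAA TTA CTT CAT GAA — ATG at 22, stop TAA at 25 → 6 nt.
Frame +2: ATC AAT CAC ATG CTG GAC ACA TGT AAT ACA ATG TCA CCA TTT CTT GCC CAT ATT CCT CGG ACG ATG TTA CGT TGG CAT CTC AAT TAC TTC ATG — no ATG→stop ORF.
Frame +3: TCA ATC ACA TGC TGG ACA CAT GTA ATA CAA TGT CAC CAT TTC TTG CCC ATA TTC CTC GGA CGA TGT TAC GTT GGC ATC TCA ATT ACT TCA TGA — no ATG→stop ORF.
Frame -1: TTC ATG AAG TAA TTG AGA TGC CAA CGT AAC ATC GTC CGA GGA ATA TGG GCA AGA AAT GGT GAC ATT GTA TTA CAT GTG TCC AGC ATG TGA TTG ATC — ATG at 4, stop TAA at 10 → 9 nt; ATG at 85, stop TGA at 88 → 6 nt.
Frame -2: TCA TGA AGT AAT TGA GAT GCC AAC GTA ACA TCG TCC GAG GAA TAT GGG CAA GAA ATG GTG ACA TTG TAT TAC ATG TGT CCA GCA TGT GAT TGA — ATG at 56, stop TGA at 92 → 39 nt; ATG at 74, stop TGA at 92 → 21 nt.
Frame -3: CAT GAA GTA ATT GAG ATG CCA ACG TAA CAT CGT CCG AGG AAT ATG GGC AAG AAA TGG TGA CAT TGT ATT ACA TGT GTC CAG CAT GTG ATT GAT — ATG at 18, stop TAA at 27 → 12 nt; ATG at 45, stop TGA at 60 → 18 nt.
Forward-strand max 6 nt; reverse-strand max 39 nt. The reverse strand has the longer ORF.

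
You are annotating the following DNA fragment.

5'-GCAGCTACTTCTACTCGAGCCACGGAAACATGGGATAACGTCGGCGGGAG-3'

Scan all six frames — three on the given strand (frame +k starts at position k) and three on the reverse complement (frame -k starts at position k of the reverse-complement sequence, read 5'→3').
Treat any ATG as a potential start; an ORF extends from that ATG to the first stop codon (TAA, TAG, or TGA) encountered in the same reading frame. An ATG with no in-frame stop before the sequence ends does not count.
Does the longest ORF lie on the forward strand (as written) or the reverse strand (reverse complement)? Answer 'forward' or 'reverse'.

reverse

Reverse complement (5'→3'): CTCCCGCCGACGTTATCCCATGTTTCCGTGGCTCGAGTAGAAGTAGCTGC
Frame +1: GCA GCT ACT TCT ACT CGA GCC ACG GAA ACA TGG GAT AAC GTC GGC GGG — no ATG→stop ORF.
Frame +2: CAG CTA CTT CTA CTC GAG CCA CGG AAA CAT GGG ATA ACG TCG GCG GGA — no ATG→stop ORF.
Frame +3: AGC TAC TTC TAC TCG AGC CAC GGA AAC ATG GGA TAA CGT CGG CGG GAG — ATG at 30, stop TAA at 36 → 9 nt.
Frame -1: CTC CCG CCG ACG TTA TCC CAT GTT TCC GTG GCT CGA GTA GAA GTA GCT — no ATG→stop ORF.
Frame -2: TCC CGC CGA CGT TAT CCC ATG TTT CCG TGG CTC GAG TAG AAG TAG CTG — ATG at 20, stop TAG at 38 → 21 nt.
Frame -3: CCC GCC GAC GTT ATC CCA TGT TTC CGT GGC TCG AGT AGA AGT AGC TGC — no ATG→stop ORF.
Forward-strand max 9 nt; reverse-strand max 21 nt. The reverse strand has the longer ORF.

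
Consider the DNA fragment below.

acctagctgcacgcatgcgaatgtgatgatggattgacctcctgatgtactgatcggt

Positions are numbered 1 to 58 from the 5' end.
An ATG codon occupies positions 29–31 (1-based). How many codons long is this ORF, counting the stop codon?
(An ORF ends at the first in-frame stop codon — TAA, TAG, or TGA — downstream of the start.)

3

Codons from position 29: ATG (29–31), GAT (32–34), TGA (35–37).
TGA is the first in-frame stop; that's 3 codons including the stop.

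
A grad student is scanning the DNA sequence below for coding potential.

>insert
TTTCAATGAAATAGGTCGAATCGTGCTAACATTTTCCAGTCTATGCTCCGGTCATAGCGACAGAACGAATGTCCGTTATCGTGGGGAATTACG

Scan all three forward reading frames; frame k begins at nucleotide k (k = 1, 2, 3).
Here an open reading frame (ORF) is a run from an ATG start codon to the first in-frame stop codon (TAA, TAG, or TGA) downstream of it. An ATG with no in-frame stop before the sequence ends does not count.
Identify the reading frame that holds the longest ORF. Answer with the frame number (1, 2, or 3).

1

Frame 1: TTT CAA TGA AAT AGG TCG AAT CGT GCT AAC ATT TTC CAG TCT ATG CTC CGG TCA TAG CGA CAG AAC GAA TGT CCG TTA TCG TGG GGA ATT ACG — ATG at 43, stop TAG at 55 → 15 nt.
Frame 2: TTC AAT GAA ATA GGT CGA ATC GTG CTA ACA TTT TCC AGT CTA TGC TCC GGT CAT AGC GAC AGA ACG AAT GTC CGT TAT CGT GGG GAA TTA — no ATG→stop ORF.
Frame 3: TCA ATG AAA TAG GTC GAA TCG TGC TAA CAT TTT CCA GTC TAT GCT CCG GTC ATA GCG ACA GAA CGA ATG TCC GTT ATC GTG GGG AAT TAC — ATG at 6, stop TAG at 12 → 9 nt.
Longest ORF is 15 nt in frame 1 (positions 43–57).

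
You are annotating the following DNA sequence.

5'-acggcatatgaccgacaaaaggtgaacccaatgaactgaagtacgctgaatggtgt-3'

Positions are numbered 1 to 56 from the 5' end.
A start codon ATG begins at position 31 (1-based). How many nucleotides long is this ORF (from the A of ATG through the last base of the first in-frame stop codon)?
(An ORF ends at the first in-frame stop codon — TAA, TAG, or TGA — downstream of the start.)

9

Codons from position 31: ATG (31–33), AAC (34–36), TGA (37–39).
TGA is the first in-frame stop; ORF spans 31–39, 9 nucleotides.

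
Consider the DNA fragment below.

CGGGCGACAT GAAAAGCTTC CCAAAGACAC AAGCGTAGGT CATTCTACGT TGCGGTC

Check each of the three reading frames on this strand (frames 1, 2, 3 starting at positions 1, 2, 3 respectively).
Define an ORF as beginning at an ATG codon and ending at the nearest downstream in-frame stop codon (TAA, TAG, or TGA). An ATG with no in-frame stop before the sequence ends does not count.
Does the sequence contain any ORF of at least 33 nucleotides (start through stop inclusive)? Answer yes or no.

Frame 1: CGG GCG ACA TGA AAA GCT TCC CAA AGA CAC AAG CGT AGG TCA TTC TAC GTT GCG GTC — no ATG→stop ORF.
Frame 2: GGG CGA CAT GAA AAG CTT CCC AAA GAC ACA AGC GTA GGT CAT TCT ACG TTG CGG — no ATG→stop ORF.
Frame 3: GGC GAC ATG AAA AGC TTC CCA AAG ACA CAA GCG TAG GTC ATT CTA CGT TGC GGT — ATG at 9, stop TAG at 36 → 30 nt.
Largest ORF found is 30 nucleotides < 33, so no.

no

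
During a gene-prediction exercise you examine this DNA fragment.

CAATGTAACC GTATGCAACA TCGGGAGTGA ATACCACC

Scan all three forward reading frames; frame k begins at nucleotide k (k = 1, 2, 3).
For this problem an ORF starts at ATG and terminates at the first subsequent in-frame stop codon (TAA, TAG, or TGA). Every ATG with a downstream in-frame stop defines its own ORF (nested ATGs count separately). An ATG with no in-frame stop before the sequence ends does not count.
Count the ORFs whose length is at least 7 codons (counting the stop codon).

Frame 1: CAA TGT AAC CGT ATG CAA CAT CGG GAG TGA ATA CCA — ATG at 13, stop TGA at 28 → 18 nt.
Frame 2: AAT GTA ACC GTA TGC AAC ATC GGG AGT GAA TAC CAC — no ATG→stop ORF.
Frame 3: ATG TAA CCG TAT GCA ACA TCG GGA GTG AAT ACC ACC — ATG at 3, stop TAA at 6 → 6 nt.
No ORF reaches 7 codons. Count = 0.

0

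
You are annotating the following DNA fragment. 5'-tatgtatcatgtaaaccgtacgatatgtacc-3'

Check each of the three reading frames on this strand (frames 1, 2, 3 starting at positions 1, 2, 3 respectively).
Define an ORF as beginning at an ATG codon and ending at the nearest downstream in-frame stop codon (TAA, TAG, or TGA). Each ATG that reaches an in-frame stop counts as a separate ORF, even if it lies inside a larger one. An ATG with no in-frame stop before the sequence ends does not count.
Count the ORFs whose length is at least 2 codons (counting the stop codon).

1

Frame 1: TAT GTA TCA TGT AAA CCG TAC GAT ATG TAC — no ATG→stop ORF.
Frame 2: ATG TAT CAT GTA AAC CGT ACG ATA TGT ACC — no ATG→stop ORF.
Frame 3: TGT ATC ATG TAA ACC GTA CGA TAT GTA — ATG at 9, stop TAA at 12 → 6 nt.
ORFs ≥ 2 codons: frame 3 9–14 (2 codons). Count = 1.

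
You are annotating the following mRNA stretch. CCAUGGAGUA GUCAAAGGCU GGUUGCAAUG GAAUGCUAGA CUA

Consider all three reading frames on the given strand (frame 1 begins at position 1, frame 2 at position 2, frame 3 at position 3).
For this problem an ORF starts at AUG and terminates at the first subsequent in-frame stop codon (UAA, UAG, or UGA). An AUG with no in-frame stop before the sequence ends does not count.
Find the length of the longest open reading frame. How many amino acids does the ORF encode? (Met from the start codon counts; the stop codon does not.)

Frame 1: CCA UGG AGU AGU CAA AGG CUG GUU GCA AUG GAA UGC UAG ACU — AUG at 28, stop UAG at 37 → 12 nt.
Frame 2: CAU GGA GUA GUC AAA GGC UGG UUG CAA UGG AAU GCU AGA CUA — no AUG→stop ORF.
Frame 3: AUG GAG UAG UCA AAG GCU GGU UGC AAU GGA AUG CUA GAC — AUG at 3, stop UAG at 9 → 9 nt.
Longest: frame 1, positions 28–39, 12 nt = 4 codons = 3 aa. → 3 amino acids.

3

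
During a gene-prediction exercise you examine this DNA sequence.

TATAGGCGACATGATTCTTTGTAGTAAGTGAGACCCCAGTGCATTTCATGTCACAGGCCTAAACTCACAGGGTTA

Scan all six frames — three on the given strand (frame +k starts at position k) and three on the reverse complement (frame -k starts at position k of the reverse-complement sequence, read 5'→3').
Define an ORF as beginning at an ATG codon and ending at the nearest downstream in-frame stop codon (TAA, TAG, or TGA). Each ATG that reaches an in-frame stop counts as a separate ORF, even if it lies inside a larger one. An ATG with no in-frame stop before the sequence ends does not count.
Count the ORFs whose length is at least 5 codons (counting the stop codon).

Reverse complement (5'→3'): TAACCCTGTGAGTTTAGGCCTGTGACATGAAATGCACTGGGGTCTCACTTACTACAAAGAATCATGTCGCCTATA
Frame +1: TAT AGG CGA CAT GAT TCT TTG TAG TAA GTG AGA CCC CAG TGC ATT TCA TGT CAC AGG CCT AAA CTC ACA GGG TTA — no ATG→stop ORF.
Frame +2: ATA GGC GAC ATG ATT CTT TGT AGT AAG TGA GAC CCC AGT GCA TTT CAT GTC ACA GGC CTA AAC TCA CAG GGT — ATG at 11, stop TGA at 29 → 21 nt.
Frame +3: TAG GCG ACA TGA TTC TTT GTA GTA AGT GAG ACC CCA GTG CAT TTC ATG TCA CAG GCC TAA ACT CAC AGG GTT — ATG at 48, stop TAA at 60 → 15 nt.
Frame -1: TAA CCC TGT GAG TTT AGG CCT GTG ACA TGA AAT GCA CTG GGG TCT CAC TTA CTA CAA AGA ATC ATG TCG CCT ATA — no ATG→stop ORF.
Frame -2: AAC CCT GTG AGT TTA GGC CTG TGA CAT GAA ATG CAC TGG GGT CTC ACT TAC TAC AAA GAA TCA TGT CGC CTA — no ATG→stop ORF.
Frame -3: ACC CTG TGA GTT TAG GCC TGT GAC ATG AAA TGC ACT GGG GTC TCA CTT ACT ACA AAG AAT CAT GTC GCC TAT — no ATG→stop ORF.
ORFs ≥ 5 codons: frame +2 11–31 (7 codons), frame +3 48–62 (5 codons). Count = 2.

2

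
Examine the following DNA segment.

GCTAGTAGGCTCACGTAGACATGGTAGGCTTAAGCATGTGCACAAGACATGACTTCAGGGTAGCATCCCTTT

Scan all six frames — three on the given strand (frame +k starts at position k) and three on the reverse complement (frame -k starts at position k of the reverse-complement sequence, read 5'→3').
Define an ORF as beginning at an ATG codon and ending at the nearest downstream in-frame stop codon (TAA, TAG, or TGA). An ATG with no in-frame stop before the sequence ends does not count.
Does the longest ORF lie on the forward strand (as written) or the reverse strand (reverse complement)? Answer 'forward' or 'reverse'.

reverse

Reverse complement (5'→3'): AAAGGGATGCTACCCTGAAGTCATGTCTTGTGCACATGCTTAAGCCTACCATGTCTACGTGAGCCTACTAGC
Frame +1: GCT AGT AGG CTC ACG TAG ACA TGG TAG GCT TAA GCA TGT GCA CAA GAC ATG ACT TCA GGG TAG CAT CCC TTT — ATG at 49, stop TAG at 61 → 15 nt.
Frame +2: CTA GTA GGC TCA CGT AGA CAT GGT AGG CTT AAG CAT GTG CAC AAG ACA TGA CTT CAG GGT AGC ATC CCT — no ATG→stop ORF.
Frame +3: TAG TAG GCT CAC GTA GAC ATG GTA GGC TTA AGC ATG TGC ACA AGA CAT GAC TTC AGG GTA GCA TCC CTT — no ATG→stop ORF.
Frame -1: AAA GGG ATG CTA CCC TGA AGT CAT GTC TTG TGC ACA TGC TTA AGC CTA CCA TGT CTA CGT GAG CCT ACT AGC — ATG at 7, stop TGA at 16 → 12 nt.
Frame -2: AAG GGA TGC TAC CCT GAA GTC ATG TCT TGT GCA CAT GCT TAA GCC TAC CAT GTC TAC GTG AGC CTA CTA — ATG at 23, stop TAA at 41 → 21 nt.
Frame -3: AGG GAT GCT ACC CTG AAG TCA TGT CTT GTG CAC ATG CTT AAG CCT ACC ATG TCT ACG TGA GCC TAC TAG — ATG at 36, stop TGA at 60 → 27 nt; ATG at 51, stop TGA at 60 → 12 nt.
Forward-strand max 15 nt; reverse-strand max 27 nt. The reverse strand has the longer ORF.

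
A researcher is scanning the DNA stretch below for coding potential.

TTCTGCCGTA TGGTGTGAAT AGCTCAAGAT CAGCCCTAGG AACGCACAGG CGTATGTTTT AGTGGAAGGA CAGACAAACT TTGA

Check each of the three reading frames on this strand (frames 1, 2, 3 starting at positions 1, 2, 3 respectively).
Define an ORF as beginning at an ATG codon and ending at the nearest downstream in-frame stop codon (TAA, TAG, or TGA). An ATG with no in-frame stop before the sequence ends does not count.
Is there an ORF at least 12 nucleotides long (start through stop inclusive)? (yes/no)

no

Frame 1: TTC TGC CGT ATG GTG TGA ATA GCT CAA GAT CAG CCC TAG GAA CGC ACA GGC GTA TGT TTT AGT GGA AGG ACA GAC AAA CTT TGA — ATG at 10, stop TGA at 16 → 9 nt.
Frame 2: TCT GCC GTA TGG TGT GAA TAG CTC AAG ATC AGC CCT AGG AAC GCA CAG GCG TAT GTT TTA GTG GAA GGA CAG ACA AAC TTT — no ATG→stop ORF.
Frame 3: CTG CCG TAT GGT GTG AAT AGC TCA AGA TCA GCC CTA GGA ACG CAC AGG CGT ATG TTT TAG TGG AAG GAC AGA CAA ACT TTG — ATG at 54, stop TAG at 60 → 9 nt.
Largest ORF found is 9 nucleotides < 12, so no.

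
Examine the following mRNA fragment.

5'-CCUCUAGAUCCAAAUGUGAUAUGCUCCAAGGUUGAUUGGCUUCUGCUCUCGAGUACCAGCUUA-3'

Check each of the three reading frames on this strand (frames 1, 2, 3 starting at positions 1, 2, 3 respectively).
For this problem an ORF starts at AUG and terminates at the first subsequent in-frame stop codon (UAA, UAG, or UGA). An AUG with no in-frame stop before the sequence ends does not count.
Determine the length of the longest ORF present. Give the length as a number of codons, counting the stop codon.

5

Frame 1: CCU CUA GAU CCA AAU GUG AUA UGC UCC AAG GUU GAU UGG CUU CUG CUC UCG AGU ACC AGC UUA — no AUG→stop ORF.
Frame 2: CUC UAG AUC CAA AUG UGA UAU GCU CCA AGG UUG AUU GGC UUC UGC UCU CGA GUA CCA GCU — AUG at 14, stop UGA at 17 → 6 nt.
Frame 3: UCU AGA UCC AAA UGU GAU AUG CUC CAA GGU UGA UUG GCU UCU GCU CUC GAG UAC CAG CUU — AUG at 21, stop UGA at 33 → 15 nt.
Longest: frame 3, positions 21–35, 15 nt = 5 codons = 4 aa. → 5 codons.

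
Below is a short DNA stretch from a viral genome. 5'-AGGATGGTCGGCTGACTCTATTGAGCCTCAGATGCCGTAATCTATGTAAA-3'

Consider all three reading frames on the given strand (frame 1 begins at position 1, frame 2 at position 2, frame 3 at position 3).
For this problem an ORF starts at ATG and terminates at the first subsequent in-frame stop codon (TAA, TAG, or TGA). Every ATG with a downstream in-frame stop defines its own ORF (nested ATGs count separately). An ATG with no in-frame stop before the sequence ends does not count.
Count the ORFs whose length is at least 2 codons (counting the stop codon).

3

Frame 1: AGG ATG GTC GGC TGA CTC TAT TGA GCC TCA GAT GCC GTA ATC TAT GTA — ATG at 4, stop TGA at 13 → 12 nt.
Frame 2: GGA TGG TCG GCT GAC TCT ATT GAG CCT CAG ATG CCG TAA TCT ATG TAA — ATG at 32, stop TAA at 38 → 9 nt; ATG at 44, stop TAA at 47 → 6 nt.
Frame 3: GAT GGT CGG CTG ACT CTA TTG AGC CTC AGA TGC CGT AAT CTA TGT AAA — no ATG→stop ORF.
ORFs ≥ 2 codons: frame 1 4–15 (4 codons), frame 2 32–40 (3 codons), frame 2 44–49 (2 codons). Count = 3.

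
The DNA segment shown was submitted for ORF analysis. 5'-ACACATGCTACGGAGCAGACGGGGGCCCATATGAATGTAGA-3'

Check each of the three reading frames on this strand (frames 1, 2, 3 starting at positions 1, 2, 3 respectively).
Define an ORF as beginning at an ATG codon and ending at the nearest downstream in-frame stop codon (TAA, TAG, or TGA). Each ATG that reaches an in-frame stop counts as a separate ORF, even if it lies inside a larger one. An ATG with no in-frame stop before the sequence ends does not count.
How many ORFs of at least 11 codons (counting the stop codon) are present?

0

Frame 1: ACA CAT GCT ACG GAG CAG ACG GGG GCC CAT ATG AAT GTA — no ATG→stop ORF.
Frame 2: CAC ATG CTA CGG AGC AGA CGG GGG CCC ATA TGA ATG TAG — ATG at 5, stop TGA at 32 → 30 nt; ATG at 35, stop TAG at 38 → 6 nt.
Frame 3: ACA TGC TAC GGA GCA GAC GGG GGC CCA TAT GAA TGT AGA — no ATG→stop ORF.
No ORF reaches 11 codons. Count = 0.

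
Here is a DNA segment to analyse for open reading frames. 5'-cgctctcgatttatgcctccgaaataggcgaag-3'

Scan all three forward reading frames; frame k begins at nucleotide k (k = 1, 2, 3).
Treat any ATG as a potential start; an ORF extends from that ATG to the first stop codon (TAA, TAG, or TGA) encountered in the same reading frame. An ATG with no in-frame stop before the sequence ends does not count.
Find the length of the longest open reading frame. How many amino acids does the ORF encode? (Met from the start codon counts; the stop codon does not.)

Frame 1: CGC TCT CGA TTT ATG CCT CCG AAA TAG GCG AAG — ATG at 13, stop TAG at 25 → 15 nt.
Frame 2: GCT CTC GAT TTA TGC CTC CGA AAT AGG CGA — no ATG→stop ORF.
Frame 3: CTC TCG ATT TAT GCC TCC GAA ATA GGC GAA — no ATG→stop ORF.
Longest: frame 1, positions 13–27, 15 nt = 5 codons = 4 aa. → 4 amino acids.

4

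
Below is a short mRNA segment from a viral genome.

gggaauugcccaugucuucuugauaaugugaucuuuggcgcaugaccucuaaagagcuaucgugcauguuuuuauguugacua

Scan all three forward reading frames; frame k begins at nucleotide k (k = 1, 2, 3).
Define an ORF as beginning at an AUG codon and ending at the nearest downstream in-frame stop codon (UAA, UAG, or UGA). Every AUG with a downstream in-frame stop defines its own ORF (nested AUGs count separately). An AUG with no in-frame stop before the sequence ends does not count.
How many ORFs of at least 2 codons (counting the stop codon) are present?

Frame 1: GGG AAU UGC CCA UGU CUU CUU GAU AAU GUG AUC UUU GGC GCA UGA CCU CUA AAG AGC UAU CGU GCA UGU UUU UAU GUU GAC — no AUG→stop ORF.
Frame 2: GGA AUU GCC CAU GUC UUC UUG AUA AUG UGA UCU UUG GCG CAU GAC CUC UAA AGA GCU AUC GUG CAU GUU UUU AUG UUG ACU — AUG at 26, stop UGA at 29 → 6 nt.
Frame 3: GAA UUG CCC AUG UCU UCU UGA UAA UGU GAU CUU UGG CGC AUG ACC UCU AAA GAG CUA UCG UGC AUG UUU UUA UGU UGA CUA — AUG at 12, stop UGA at 21 → 12 nt; AUG at 42, stop UGA at 78 → 39 nt; AUG at 66, stop UGA at 78 → 15 nt.
ORFs ≥ 2 codons: frame 2 26–31 (2 codons), frame 3 12–23 (4 codons), frame 3 42–80 (13 codons), frame 3 66–80 (5 codons). Count = 4.

4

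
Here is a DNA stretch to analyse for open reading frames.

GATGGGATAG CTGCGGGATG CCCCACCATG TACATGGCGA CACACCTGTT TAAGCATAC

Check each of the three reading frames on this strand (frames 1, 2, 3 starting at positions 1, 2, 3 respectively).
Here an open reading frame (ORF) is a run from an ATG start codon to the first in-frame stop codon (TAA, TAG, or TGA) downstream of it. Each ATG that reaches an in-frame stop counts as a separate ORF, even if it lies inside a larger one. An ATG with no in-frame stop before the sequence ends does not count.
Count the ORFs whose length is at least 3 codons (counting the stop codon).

2

Frame 1: GAT GGG ATA GCT GCG GGA TGC CCC ACC ATG TAC ATG GCG ACA CAC CTG TTT AAG CAT — no ATG→stop ORF.
Frame 2: ATG GGA TAG CTG CGG GAT GCC CCA CCA TGT ACA TGG CGA CAC ACC TGT TTA AGC ATA — ATG at 2, stop TAG at 8 → 9 nt.
Frame 3: TGG GAT AGC TGC GGG ATG CCC CAC CAT GTA CAT GGC GAC ACA CCT GTT TAA GCA TAC — ATG at 18, stop TAA at 51 → 36 nt.
ORFs ≥ 3 codons: frame 2 2–10 (3 codons), frame 3 18–53 (12 codons). Count = 2.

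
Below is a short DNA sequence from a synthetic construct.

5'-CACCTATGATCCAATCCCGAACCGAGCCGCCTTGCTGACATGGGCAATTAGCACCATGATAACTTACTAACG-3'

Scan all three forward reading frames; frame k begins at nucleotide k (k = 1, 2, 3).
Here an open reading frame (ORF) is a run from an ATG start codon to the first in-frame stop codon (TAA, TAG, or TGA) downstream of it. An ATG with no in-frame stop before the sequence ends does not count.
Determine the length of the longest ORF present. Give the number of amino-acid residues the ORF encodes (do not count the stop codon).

10

Frame 1: CAC CTA TGA TCC AAT CCC GAA CCG AGC CGC CTT GCT GAC ATG GGC AAT TAG CAC CAT GAT AAC TTA CTA ACG — ATG at 40, stop TAG at 49 → 12 nt.
Frame 2: ACC TAT GAT CCA ATC CCG AAC CGA GCC GCC TTG CTG ACA TGG GCA ATT AGC ACC ATG ATA ACT TAC TAA — ATG at 56, stop TAA at 68 → 15 nt.
Frame 3: CCT ATG ATC CAA TCC CGA ACC GAG CCG CCT TGC TGA CAT GGG CAA TTA GCA CCA TGA TAA CTT ACT AAC — ATG at 6, stop TGA at 36 → 33 nt.
Longest: frame 3, positions 6–38, 33 nt = 11 codons = 10 aa. → 10 amino acids.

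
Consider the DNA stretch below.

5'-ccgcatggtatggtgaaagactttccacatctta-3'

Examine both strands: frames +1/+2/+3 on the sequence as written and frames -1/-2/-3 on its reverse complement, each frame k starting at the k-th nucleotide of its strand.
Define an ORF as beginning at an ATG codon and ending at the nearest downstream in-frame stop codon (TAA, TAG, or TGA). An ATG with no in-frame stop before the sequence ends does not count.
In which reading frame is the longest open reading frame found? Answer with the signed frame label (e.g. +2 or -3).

Reverse complement (5'→3'): TAAGATGTGGAAAGTCTTTCACCATACCATGCGG
Frame +1: CCG CAT GGT ATG GTG AAA GAC TTT CCA CAT CTT — no ATG→stop ORF.
Frame +2: CGC ATG GTA TGG TGA AAG ACT TTC CAC ATC TTA — ATG at 5, stop TGA at 14 → 12 nt.
Frame +3: GCA TGG TAT GGT GAA AGA CTT TCC ACA TCT — no ATG→stop ORF.
Frame -1: TAA GAT GTG GAA AGT CTT TCA CCA TAC CAT GCG — no ATG→stop ORF.
Frame -2: AAG ATG TGG AAA GTC TTT CAC CAT ACC ATG CGG — no ATG→stop ORF.
Frame -3: AGA TGT GGA AAG TCT TTC ACC ATA CCA TGC — no ATG→stop ORF.
Longest ORF is 12 nt in frame +2 (positions 5–16).

+2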